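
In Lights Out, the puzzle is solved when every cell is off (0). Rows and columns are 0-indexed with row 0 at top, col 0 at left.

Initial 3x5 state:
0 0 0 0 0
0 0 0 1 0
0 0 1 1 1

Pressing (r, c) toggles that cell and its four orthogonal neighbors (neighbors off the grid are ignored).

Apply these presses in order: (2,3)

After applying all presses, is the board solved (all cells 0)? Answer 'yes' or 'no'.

Answer: yes

Derivation:
After press 1 at (2,3):
0 0 0 0 0
0 0 0 0 0
0 0 0 0 0

Lights still on: 0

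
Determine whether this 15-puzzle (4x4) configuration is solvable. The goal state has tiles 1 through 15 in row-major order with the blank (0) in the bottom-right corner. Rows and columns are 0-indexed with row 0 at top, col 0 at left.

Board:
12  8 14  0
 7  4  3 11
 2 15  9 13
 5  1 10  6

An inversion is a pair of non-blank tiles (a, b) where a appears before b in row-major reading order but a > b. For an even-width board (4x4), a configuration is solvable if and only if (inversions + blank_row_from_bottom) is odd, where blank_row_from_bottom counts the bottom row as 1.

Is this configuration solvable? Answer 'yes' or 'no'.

Inversions: 62
Blank is in row 0 (0-indexed from top), which is row 4 counting from the bottom (bottom = 1).
62 + 4 = 66, which is even, so the puzzle is not solvable.

Answer: no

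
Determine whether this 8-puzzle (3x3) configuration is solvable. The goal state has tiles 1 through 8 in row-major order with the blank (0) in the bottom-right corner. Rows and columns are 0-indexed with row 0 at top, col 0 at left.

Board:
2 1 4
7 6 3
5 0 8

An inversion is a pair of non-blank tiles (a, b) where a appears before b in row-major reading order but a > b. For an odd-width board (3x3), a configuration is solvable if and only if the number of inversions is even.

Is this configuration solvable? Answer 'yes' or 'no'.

Answer: no

Derivation:
Inversions (pairs i<j in row-major order where tile[i] > tile[j] > 0): 7
7 is odd, so the puzzle is not solvable.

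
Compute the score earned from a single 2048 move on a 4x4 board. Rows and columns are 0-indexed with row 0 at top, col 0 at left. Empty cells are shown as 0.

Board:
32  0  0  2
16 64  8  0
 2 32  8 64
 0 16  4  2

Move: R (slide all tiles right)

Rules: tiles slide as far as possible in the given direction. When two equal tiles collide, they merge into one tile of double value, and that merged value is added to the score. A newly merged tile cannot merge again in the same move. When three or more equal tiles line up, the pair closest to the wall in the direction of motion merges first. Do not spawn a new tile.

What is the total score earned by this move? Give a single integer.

Slide right:
row 0: [32, 0, 0, 2] -> [0, 0, 32, 2]  score +0 (running 0)
row 1: [16, 64, 8, 0] -> [0, 16, 64, 8]  score +0 (running 0)
row 2: [2, 32, 8, 64] -> [2, 32, 8, 64]  score +0 (running 0)
row 3: [0, 16, 4, 2] -> [0, 16, 4, 2]  score +0 (running 0)
Board after move:
 0  0 32  2
 0 16 64  8
 2 32  8 64
 0 16  4  2

Answer: 0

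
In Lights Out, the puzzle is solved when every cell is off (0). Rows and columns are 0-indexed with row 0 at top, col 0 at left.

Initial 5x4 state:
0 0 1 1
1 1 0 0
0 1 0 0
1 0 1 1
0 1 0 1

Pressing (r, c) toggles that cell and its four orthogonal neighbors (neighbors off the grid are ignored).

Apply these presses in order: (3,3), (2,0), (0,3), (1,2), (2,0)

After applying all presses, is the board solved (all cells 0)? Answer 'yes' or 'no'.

After press 1 at (3,3):
0 0 1 1
1 1 0 0
0 1 0 1
1 0 0 0
0 1 0 0

After press 2 at (2,0):
0 0 1 1
0 1 0 0
1 0 0 1
0 0 0 0
0 1 0 0

After press 3 at (0,3):
0 0 0 0
0 1 0 1
1 0 0 1
0 0 0 0
0 1 0 0

After press 4 at (1,2):
0 0 1 0
0 0 1 0
1 0 1 1
0 0 0 0
0 1 0 0

After press 5 at (2,0):
0 0 1 0
1 0 1 0
0 1 1 1
1 0 0 0
0 1 0 0

Lights still on: 8

Answer: no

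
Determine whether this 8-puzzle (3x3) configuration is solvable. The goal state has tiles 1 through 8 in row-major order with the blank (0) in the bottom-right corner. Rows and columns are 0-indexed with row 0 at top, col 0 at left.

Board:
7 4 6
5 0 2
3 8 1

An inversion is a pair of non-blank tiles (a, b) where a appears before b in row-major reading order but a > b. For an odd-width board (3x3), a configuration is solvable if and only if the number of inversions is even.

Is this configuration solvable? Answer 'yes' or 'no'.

Answer: no

Derivation:
Inversions (pairs i<j in row-major order where tile[i] > tile[j] > 0): 19
19 is odd, so the puzzle is not solvable.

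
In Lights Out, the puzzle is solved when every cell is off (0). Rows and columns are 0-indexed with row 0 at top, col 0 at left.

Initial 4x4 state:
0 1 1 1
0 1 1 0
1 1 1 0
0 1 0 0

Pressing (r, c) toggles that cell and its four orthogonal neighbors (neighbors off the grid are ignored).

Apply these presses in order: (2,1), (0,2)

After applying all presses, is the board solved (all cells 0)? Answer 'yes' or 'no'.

Answer: yes

Derivation:
After press 1 at (2,1):
0 1 1 1
0 0 1 0
0 0 0 0
0 0 0 0

After press 2 at (0,2):
0 0 0 0
0 0 0 0
0 0 0 0
0 0 0 0

Lights still on: 0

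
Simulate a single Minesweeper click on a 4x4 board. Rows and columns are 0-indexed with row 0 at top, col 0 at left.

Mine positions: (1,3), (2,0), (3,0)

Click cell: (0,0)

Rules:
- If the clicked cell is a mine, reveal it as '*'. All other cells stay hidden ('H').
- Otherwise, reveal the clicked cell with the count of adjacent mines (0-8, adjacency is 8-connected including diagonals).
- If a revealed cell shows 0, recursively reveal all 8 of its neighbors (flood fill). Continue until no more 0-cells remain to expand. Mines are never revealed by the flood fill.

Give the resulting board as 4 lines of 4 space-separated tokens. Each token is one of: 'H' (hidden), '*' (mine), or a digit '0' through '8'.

0 0 1 H
1 1 1 H
H H H H
H H H H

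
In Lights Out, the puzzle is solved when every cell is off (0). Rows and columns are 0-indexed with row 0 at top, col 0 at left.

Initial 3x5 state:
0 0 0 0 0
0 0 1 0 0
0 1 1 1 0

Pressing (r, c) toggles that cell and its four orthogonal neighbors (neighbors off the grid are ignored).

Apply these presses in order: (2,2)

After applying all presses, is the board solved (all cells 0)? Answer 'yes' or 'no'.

Answer: yes

Derivation:
After press 1 at (2,2):
0 0 0 0 0
0 0 0 0 0
0 0 0 0 0

Lights still on: 0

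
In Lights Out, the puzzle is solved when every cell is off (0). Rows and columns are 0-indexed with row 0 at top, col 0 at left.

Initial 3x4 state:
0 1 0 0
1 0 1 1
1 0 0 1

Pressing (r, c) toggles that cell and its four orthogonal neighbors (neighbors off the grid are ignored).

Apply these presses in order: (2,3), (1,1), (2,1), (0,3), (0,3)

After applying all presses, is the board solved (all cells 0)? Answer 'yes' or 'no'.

Answer: yes

Derivation:
After press 1 at (2,3):
0 1 0 0
1 0 1 0
1 0 1 0

After press 2 at (1,1):
0 0 0 0
0 1 0 0
1 1 1 0

After press 3 at (2,1):
0 0 0 0
0 0 0 0
0 0 0 0

After press 4 at (0,3):
0 0 1 1
0 0 0 1
0 0 0 0

After press 5 at (0,3):
0 0 0 0
0 0 0 0
0 0 0 0

Lights still on: 0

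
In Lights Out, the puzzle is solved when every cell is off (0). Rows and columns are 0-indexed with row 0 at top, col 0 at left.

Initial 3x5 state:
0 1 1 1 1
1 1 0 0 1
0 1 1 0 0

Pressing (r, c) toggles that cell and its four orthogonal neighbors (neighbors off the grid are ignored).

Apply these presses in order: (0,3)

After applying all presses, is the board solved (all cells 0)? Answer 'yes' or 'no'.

After press 1 at (0,3):
0 1 0 0 0
1 1 0 1 1
0 1 1 0 0

Lights still on: 7

Answer: no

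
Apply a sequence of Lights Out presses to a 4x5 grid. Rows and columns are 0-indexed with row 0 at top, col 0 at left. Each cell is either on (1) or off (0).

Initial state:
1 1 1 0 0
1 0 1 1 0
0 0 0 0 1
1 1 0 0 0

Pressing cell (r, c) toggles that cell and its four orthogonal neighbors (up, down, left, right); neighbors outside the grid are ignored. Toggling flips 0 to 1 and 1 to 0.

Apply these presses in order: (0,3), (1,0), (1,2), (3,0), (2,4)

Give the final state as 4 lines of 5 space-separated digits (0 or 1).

Answer: 0 1 1 1 1
0 0 0 1 1
0 0 1 1 0
0 0 0 0 1

Derivation:
After press 1 at (0,3):
1 1 0 1 1
1 0 1 0 0
0 0 0 0 1
1 1 0 0 0

After press 2 at (1,0):
0 1 0 1 1
0 1 1 0 0
1 0 0 0 1
1 1 0 0 0

After press 3 at (1,2):
0 1 1 1 1
0 0 0 1 0
1 0 1 0 1
1 1 0 0 0

After press 4 at (3,0):
0 1 1 1 1
0 0 0 1 0
0 0 1 0 1
0 0 0 0 0

After press 5 at (2,4):
0 1 1 1 1
0 0 0 1 1
0 0 1 1 0
0 0 0 0 1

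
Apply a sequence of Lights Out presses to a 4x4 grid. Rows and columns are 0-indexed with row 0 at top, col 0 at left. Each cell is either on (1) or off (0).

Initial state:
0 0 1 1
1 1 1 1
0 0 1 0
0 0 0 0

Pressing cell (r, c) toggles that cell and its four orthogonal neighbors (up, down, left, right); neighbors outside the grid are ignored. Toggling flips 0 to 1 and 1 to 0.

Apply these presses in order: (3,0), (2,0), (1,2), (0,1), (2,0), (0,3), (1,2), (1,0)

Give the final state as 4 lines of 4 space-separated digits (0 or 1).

Answer: 0 1 1 0
0 1 1 0
0 0 1 0
1 1 0 0

Derivation:
After press 1 at (3,0):
0 0 1 1
1 1 1 1
1 0 1 0
1 1 0 0

After press 2 at (2,0):
0 0 1 1
0 1 1 1
0 1 1 0
0 1 0 0

After press 3 at (1,2):
0 0 0 1
0 0 0 0
0 1 0 0
0 1 0 0

After press 4 at (0,1):
1 1 1 1
0 1 0 0
0 1 0 0
0 1 0 0

After press 5 at (2,0):
1 1 1 1
1 1 0 0
1 0 0 0
1 1 0 0

After press 6 at (0,3):
1 1 0 0
1 1 0 1
1 0 0 0
1 1 0 0

After press 7 at (1,2):
1 1 1 0
1 0 1 0
1 0 1 0
1 1 0 0

After press 8 at (1,0):
0 1 1 0
0 1 1 0
0 0 1 0
1 1 0 0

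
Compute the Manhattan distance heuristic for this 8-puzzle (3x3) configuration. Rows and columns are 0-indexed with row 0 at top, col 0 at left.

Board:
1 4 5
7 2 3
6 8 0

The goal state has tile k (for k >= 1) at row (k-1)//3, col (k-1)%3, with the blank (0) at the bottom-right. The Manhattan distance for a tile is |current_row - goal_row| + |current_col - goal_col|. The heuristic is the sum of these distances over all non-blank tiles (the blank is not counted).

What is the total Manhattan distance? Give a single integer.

Tile 1: at (0,0), goal (0,0), distance |0-0|+|0-0| = 0
Tile 4: at (0,1), goal (1,0), distance |0-1|+|1-0| = 2
Tile 5: at (0,2), goal (1,1), distance |0-1|+|2-1| = 2
Tile 7: at (1,0), goal (2,0), distance |1-2|+|0-0| = 1
Tile 2: at (1,1), goal (0,1), distance |1-0|+|1-1| = 1
Tile 3: at (1,2), goal (0,2), distance |1-0|+|2-2| = 1
Tile 6: at (2,0), goal (1,2), distance |2-1|+|0-2| = 3
Tile 8: at (2,1), goal (2,1), distance |2-2|+|1-1| = 0
Sum: 0 + 2 + 2 + 1 + 1 + 1 + 3 + 0 = 10

Answer: 10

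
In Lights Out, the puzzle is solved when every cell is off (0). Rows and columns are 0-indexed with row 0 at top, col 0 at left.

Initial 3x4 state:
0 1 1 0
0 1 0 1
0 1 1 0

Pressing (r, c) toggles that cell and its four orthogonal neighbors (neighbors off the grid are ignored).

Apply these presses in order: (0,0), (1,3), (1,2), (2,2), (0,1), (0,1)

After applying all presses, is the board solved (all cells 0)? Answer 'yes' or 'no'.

After press 1 at (0,0):
1 0 1 0
1 1 0 1
0 1 1 0

After press 2 at (1,3):
1 0 1 1
1 1 1 0
0 1 1 1

After press 3 at (1,2):
1 0 0 1
1 0 0 1
0 1 0 1

After press 4 at (2,2):
1 0 0 1
1 0 1 1
0 0 1 0

After press 5 at (0,1):
0 1 1 1
1 1 1 1
0 0 1 0

After press 6 at (0,1):
1 0 0 1
1 0 1 1
0 0 1 0

Lights still on: 6

Answer: no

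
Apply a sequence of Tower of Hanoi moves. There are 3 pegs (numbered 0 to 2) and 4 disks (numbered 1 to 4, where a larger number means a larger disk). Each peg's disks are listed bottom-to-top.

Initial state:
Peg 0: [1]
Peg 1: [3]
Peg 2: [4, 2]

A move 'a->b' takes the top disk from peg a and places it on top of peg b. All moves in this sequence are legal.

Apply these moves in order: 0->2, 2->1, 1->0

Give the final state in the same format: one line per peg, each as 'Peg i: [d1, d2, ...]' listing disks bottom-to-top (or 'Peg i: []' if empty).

Answer: Peg 0: [1]
Peg 1: [3]
Peg 2: [4, 2]

Derivation:
After move 1 (0->2):
Peg 0: []
Peg 1: [3]
Peg 2: [4, 2, 1]

After move 2 (2->1):
Peg 0: []
Peg 1: [3, 1]
Peg 2: [4, 2]

After move 3 (1->0):
Peg 0: [1]
Peg 1: [3]
Peg 2: [4, 2]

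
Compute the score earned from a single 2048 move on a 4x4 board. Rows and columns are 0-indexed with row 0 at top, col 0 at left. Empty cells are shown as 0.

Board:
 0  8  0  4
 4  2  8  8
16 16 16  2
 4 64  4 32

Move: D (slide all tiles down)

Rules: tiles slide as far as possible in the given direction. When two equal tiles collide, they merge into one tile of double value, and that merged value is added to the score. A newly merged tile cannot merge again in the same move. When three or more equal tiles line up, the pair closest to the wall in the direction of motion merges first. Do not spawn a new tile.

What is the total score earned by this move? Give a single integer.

Slide down:
col 0: [0, 4, 16, 4] -> [0, 4, 16, 4]  score +0 (running 0)
col 1: [8, 2, 16, 64] -> [8, 2, 16, 64]  score +0 (running 0)
col 2: [0, 8, 16, 4] -> [0, 8, 16, 4]  score +0 (running 0)
col 3: [4, 8, 2, 32] -> [4, 8, 2, 32]  score +0 (running 0)
Board after move:
 0  8  0  4
 4  2  8  8
16 16 16  2
 4 64  4 32

Answer: 0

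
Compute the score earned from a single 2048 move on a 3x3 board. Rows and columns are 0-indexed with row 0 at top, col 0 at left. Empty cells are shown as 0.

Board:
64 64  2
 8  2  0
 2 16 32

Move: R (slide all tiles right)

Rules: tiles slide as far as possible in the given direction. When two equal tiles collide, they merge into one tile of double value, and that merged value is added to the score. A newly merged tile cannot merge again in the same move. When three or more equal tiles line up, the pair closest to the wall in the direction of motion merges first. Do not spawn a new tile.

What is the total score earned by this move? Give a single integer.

Slide right:
row 0: [64, 64, 2] -> [0, 128, 2]  score +128 (running 128)
row 1: [8, 2, 0] -> [0, 8, 2]  score +0 (running 128)
row 2: [2, 16, 32] -> [2, 16, 32]  score +0 (running 128)
Board after move:
  0 128   2
  0   8   2
  2  16  32

Answer: 128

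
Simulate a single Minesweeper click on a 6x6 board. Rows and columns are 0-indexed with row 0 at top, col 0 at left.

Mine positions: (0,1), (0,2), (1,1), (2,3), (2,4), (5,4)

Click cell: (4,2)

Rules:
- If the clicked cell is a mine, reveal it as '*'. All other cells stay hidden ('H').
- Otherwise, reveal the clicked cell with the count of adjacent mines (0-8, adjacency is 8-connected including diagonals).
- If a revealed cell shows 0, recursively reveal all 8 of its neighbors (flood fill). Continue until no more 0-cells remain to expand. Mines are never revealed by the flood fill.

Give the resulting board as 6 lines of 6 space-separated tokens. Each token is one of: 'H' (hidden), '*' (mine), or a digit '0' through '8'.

H H H H H H
H H H H H H
1 1 2 H H H
0 0 1 2 H H
0 0 0 1 H H
0 0 0 1 H H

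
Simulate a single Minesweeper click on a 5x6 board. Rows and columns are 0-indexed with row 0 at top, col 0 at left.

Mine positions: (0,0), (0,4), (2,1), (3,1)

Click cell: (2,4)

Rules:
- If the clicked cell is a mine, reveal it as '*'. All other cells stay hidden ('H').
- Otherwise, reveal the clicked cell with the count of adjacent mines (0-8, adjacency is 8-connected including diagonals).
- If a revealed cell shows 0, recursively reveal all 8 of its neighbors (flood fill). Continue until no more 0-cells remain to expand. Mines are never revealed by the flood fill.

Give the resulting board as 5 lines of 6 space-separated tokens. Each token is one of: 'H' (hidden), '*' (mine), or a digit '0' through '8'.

H H H H H H
H H 1 1 1 1
H H 2 0 0 0
H H 2 0 0 0
H H 1 0 0 0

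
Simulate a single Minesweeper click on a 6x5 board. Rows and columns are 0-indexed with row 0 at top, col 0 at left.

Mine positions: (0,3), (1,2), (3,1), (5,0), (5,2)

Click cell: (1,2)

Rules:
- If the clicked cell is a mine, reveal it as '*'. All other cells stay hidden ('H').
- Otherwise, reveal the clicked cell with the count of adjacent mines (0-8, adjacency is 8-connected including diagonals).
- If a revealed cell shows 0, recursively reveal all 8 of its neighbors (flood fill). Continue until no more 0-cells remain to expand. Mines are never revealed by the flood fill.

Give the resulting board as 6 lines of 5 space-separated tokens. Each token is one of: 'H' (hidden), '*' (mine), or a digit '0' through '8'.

H H H H H
H H * H H
H H H H H
H H H H H
H H H H H
H H H H H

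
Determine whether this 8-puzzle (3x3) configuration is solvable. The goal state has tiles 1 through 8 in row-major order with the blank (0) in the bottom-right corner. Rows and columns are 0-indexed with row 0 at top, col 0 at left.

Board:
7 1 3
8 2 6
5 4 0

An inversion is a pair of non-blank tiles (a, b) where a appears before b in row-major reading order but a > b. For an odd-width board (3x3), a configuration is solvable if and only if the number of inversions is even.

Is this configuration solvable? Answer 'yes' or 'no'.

Inversions (pairs i<j in row-major order where tile[i] > tile[j] > 0): 14
14 is even, so the puzzle is solvable.

Answer: yes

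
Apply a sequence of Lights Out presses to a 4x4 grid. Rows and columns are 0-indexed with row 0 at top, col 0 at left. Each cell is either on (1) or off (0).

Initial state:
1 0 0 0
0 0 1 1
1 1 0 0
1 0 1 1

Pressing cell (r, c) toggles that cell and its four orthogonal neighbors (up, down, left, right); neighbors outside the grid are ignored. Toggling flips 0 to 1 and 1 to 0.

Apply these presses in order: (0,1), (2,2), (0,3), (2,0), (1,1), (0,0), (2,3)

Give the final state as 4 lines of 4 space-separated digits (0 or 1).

Answer: 1 1 0 1
1 0 1 1
0 0 0 0
0 0 0 0

Derivation:
After press 1 at (0,1):
0 1 1 0
0 1 1 1
1 1 0 0
1 0 1 1

After press 2 at (2,2):
0 1 1 0
0 1 0 1
1 0 1 1
1 0 0 1

After press 3 at (0,3):
0 1 0 1
0 1 0 0
1 0 1 1
1 0 0 1

After press 4 at (2,0):
0 1 0 1
1 1 0 0
0 1 1 1
0 0 0 1

After press 5 at (1,1):
0 0 0 1
0 0 1 0
0 0 1 1
0 0 0 1

After press 6 at (0,0):
1 1 0 1
1 0 1 0
0 0 1 1
0 0 0 1

After press 7 at (2,3):
1 1 0 1
1 0 1 1
0 0 0 0
0 0 0 0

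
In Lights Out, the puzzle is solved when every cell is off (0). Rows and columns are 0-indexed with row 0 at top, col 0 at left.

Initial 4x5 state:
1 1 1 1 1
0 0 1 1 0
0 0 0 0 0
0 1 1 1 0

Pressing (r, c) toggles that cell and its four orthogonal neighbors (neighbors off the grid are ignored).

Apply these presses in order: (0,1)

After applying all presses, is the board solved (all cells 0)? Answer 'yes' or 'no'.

Answer: no

Derivation:
After press 1 at (0,1):
0 0 0 1 1
0 1 1 1 0
0 0 0 0 0
0 1 1 1 0

Lights still on: 8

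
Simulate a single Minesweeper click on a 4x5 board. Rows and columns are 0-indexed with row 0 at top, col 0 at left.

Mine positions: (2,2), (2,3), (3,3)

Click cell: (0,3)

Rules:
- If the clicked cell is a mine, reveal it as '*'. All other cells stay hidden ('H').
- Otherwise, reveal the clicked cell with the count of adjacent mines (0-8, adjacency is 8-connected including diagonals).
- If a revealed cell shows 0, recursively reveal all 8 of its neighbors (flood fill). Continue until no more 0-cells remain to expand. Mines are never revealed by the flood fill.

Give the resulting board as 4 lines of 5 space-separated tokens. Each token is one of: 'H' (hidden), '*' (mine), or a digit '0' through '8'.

0 0 0 0 0
0 1 2 2 1
0 1 H H H
0 1 H H H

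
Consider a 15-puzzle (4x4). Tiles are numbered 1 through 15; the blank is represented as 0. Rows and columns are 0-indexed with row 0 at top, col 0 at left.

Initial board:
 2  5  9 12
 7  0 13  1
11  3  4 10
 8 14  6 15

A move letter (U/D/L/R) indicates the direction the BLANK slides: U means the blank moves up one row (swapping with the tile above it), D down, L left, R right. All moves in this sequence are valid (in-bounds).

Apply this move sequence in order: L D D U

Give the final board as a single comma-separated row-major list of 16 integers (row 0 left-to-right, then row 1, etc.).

Answer: 2, 5, 9, 12, 11, 7, 13, 1, 0, 3, 4, 10, 8, 14, 6, 15

Derivation:
After move 1 (L):
 2  5  9 12
 0  7 13  1
11  3  4 10
 8 14  6 15

After move 2 (D):
 2  5  9 12
11  7 13  1
 0  3  4 10
 8 14  6 15

After move 3 (D):
 2  5  9 12
11  7 13  1
 8  3  4 10
 0 14  6 15

After move 4 (U):
 2  5  9 12
11  7 13  1
 0  3  4 10
 8 14  6 15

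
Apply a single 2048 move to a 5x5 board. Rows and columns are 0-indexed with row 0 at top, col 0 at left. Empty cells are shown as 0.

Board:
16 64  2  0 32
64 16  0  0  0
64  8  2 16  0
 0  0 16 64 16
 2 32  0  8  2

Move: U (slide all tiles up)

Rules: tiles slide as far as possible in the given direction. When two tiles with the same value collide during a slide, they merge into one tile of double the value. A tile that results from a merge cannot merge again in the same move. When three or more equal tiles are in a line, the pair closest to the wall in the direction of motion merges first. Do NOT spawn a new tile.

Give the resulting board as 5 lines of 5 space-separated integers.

Answer:  16  64   4  16  32
128  16  16  64  16
  2   8   0   8   2
  0  32   0   0   0
  0   0   0   0   0

Derivation:
Slide up:
col 0: [16, 64, 64, 0, 2] -> [16, 128, 2, 0, 0]
col 1: [64, 16, 8, 0, 32] -> [64, 16, 8, 32, 0]
col 2: [2, 0, 2, 16, 0] -> [4, 16, 0, 0, 0]
col 3: [0, 0, 16, 64, 8] -> [16, 64, 8, 0, 0]
col 4: [32, 0, 0, 16, 2] -> [32, 16, 2, 0, 0]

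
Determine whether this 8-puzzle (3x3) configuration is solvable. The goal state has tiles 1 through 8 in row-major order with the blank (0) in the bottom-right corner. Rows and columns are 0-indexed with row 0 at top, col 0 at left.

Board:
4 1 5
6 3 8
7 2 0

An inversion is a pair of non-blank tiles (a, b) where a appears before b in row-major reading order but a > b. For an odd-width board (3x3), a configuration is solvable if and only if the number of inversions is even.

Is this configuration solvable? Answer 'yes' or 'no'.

Answer: no

Derivation:
Inversions (pairs i<j in row-major order where tile[i] > tile[j] > 0): 11
11 is odd, so the puzzle is not solvable.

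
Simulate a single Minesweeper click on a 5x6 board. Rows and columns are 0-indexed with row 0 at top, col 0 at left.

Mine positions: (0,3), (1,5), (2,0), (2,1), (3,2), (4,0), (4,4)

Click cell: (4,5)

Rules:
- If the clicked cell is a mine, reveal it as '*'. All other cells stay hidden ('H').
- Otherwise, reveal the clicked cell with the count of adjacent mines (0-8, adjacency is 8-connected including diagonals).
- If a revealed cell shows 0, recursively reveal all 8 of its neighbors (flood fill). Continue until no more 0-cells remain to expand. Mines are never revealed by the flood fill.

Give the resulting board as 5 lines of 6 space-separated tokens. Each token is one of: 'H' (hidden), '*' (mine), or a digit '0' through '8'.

H H H H H H
H H H H H H
H H H H H H
H H H H H H
H H H H H 1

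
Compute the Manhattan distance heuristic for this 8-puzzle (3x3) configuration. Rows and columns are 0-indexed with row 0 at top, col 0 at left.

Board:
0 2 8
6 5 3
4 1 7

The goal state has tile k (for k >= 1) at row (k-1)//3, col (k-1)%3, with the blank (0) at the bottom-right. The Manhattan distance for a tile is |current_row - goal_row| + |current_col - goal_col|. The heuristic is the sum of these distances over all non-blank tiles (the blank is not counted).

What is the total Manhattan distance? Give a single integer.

Answer: 12

Derivation:
Tile 2: at (0,1), goal (0,1), distance |0-0|+|1-1| = 0
Tile 8: at (0,2), goal (2,1), distance |0-2|+|2-1| = 3
Tile 6: at (1,0), goal (1,2), distance |1-1|+|0-2| = 2
Tile 5: at (1,1), goal (1,1), distance |1-1|+|1-1| = 0
Tile 3: at (1,2), goal (0,2), distance |1-0|+|2-2| = 1
Tile 4: at (2,0), goal (1,0), distance |2-1|+|0-0| = 1
Tile 1: at (2,1), goal (0,0), distance |2-0|+|1-0| = 3
Tile 7: at (2,2), goal (2,0), distance |2-2|+|2-0| = 2
Sum: 0 + 3 + 2 + 0 + 1 + 1 + 3 + 2 = 12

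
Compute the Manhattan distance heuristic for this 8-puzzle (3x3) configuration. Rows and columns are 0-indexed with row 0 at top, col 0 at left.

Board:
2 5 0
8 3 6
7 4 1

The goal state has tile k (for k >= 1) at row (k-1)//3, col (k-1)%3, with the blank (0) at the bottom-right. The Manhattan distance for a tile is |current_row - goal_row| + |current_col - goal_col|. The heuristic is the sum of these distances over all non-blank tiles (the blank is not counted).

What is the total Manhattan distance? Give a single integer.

Answer: 12

Derivation:
Tile 2: at (0,0), goal (0,1), distance |0-0|+|0-1| = 1
Tile 5: at (0,1), goal (1,1), distance |0-1|+|1-1| = 1
Tile 8: at (1,0), goal (2,1), distance |1-2|+|0-1| = 2
Tile 3: at (1,1), goal (0,2), distance |1-0|+|1-2| = 2
Tile 6: at (1,2), goal (1,2), distance |1-1|+|2-2| = 0
Tile 7: at (2,0), goal (2,0), distance |2-2|+|0-0| = 0
Tile 4: at (2,1), goal (1,0), distance |2-1|+|1-0| = 2
Tile 1: at (2,2), goal (0,0), distance |2-0|+|2-0| = 4
Sum: 1 + 1 + 2 + 2 + 0 + 0 + 2 + 4 = 12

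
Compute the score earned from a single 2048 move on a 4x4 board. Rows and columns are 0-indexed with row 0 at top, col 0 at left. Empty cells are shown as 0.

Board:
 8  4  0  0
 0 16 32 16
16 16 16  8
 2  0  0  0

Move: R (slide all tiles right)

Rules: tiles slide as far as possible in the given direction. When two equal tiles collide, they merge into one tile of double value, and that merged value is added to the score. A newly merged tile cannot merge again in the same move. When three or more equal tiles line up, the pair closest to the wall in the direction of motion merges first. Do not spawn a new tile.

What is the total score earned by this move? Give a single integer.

Slide right:
row 0: [8, 4, 0, 0] -> [0, 0, 8, 4]  score +0 (running 0)
row 1: [0, 16, 32, 16] -> [0, 16, 32, 16]  score +0 (running 0)
row 2: [16, 16, 16, 8] -> [0, 16, 32, 8]  score +32 (running 32)
row 3: [2, 0, 0, 0] -> [0, 0, 0, 2]  score +0 (running 32)
Board after move:
 0  0  8  4
 0 16 32 16
 0 16 32  8
 0  0  0  2

Answer: 32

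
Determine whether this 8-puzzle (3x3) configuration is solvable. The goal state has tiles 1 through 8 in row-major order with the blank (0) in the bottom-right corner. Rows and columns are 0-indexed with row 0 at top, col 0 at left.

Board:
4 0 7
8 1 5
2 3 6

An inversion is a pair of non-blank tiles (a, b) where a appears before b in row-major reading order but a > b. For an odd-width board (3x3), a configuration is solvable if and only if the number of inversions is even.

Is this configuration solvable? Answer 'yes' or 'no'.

Answer: no

Derivation:
Inversions (pairs i<j in row-major order where tile[i] > tile[j] > 0): 15
15 is odd, so the puzzle is not solvable.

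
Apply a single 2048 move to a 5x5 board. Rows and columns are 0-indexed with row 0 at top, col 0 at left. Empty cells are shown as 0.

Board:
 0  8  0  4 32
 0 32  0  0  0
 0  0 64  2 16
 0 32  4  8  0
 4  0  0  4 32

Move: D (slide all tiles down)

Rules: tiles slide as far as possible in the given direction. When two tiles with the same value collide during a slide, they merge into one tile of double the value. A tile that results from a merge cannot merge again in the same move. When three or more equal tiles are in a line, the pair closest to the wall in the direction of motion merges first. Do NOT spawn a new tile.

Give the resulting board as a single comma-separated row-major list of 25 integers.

Answer: 0, 0, 0, 0, 0, 0, 0, 0, 4, 0, 0, 0, 0, 2, 32, 0, 8, 64, 8, 16, 4, 64, 4, 4, 32

Derivation:
Slide down:
col 0: [0, 0, 0, 0, 4] -> [0, 0, 0, 0, 4]
col 1: [8, 32, 0, 32, 0] -> [0, 0, 0, 8, 64]
col 2: [0, 0, 64, 4, 0] -> [0, 0, 0, 64, 4]
col 3: [4, 0, 2, 8, 4] -> [0, 4, 2, 8, 4]
col 4: [32, 0, 16, 0, 32] -> [0, 0, 32, 16, 32]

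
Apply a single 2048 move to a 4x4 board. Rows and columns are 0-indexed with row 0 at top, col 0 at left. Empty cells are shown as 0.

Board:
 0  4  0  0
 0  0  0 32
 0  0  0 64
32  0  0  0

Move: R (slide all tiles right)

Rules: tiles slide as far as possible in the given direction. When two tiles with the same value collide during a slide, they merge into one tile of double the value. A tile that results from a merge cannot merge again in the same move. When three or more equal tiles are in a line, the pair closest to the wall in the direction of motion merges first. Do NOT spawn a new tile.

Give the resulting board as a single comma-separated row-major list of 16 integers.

Answer: 0, 0, 0, 4, 0, 0, 0, 32, 0, 0, 0, 64, 0, 0, 0, 32

Derivation:
Slide right:
row 0: [0, 4, 0, 0] -> [0, 0, 0, 4]
row 1: [0, 0, 0, 32] -> [0, 0, 0, 32]
row 2: [0, 0, 0, 64] -> [0, 0, 0, 64]
row 3: [32, 0, 0, 0] -> [0, 0, 0, 32]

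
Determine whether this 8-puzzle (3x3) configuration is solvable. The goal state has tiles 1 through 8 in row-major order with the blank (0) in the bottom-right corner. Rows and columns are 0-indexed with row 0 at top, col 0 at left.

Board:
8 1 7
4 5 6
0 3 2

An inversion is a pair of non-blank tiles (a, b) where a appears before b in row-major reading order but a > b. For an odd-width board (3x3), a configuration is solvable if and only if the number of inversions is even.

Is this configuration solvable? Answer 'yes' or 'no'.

Answer: no

Derivation:
Inversions (pairs i<j in row-major order where tile[i] > tile[j] > 0): 19
19 is odd, so the puzzle is not solvable.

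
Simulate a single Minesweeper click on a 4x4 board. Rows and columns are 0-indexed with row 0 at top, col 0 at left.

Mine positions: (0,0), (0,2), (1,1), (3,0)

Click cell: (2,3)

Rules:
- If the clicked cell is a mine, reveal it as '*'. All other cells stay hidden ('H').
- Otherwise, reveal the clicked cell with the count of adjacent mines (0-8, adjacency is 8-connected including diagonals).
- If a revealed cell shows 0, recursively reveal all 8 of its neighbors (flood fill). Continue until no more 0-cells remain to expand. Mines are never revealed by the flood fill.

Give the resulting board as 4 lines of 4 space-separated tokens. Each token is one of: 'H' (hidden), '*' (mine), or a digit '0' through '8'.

H H H H
H H 2 1
H 2 1 0
H 1 0 0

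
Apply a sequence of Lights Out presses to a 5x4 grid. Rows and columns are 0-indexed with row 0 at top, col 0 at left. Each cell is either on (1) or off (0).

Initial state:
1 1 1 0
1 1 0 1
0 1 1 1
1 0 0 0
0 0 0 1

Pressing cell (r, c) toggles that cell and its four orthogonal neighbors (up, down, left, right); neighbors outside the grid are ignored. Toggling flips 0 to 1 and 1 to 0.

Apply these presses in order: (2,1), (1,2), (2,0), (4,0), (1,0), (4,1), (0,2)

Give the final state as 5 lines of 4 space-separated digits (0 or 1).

Answer: 0 0 1 1
1 0 0 0
1 1 1 1
1 0 0 0
0 0 1 1

Derivation:
After press 1 at (2,1):
1 1 1 0
1 0 0 1
1 0 0 1
1 1 0 0
0 0 0 1

After press 2 at (1,2):
1 1 0 0
1 1 1 0
1 0 1 1
1 1 0 0
0 0 0 1

After press 3 at (2,0):
1 1 0 0
0 1 1 0
0 1 1 1
0 1 0 0
0 0 0 1

After press 4 at (4,0):
1 1 0 0
0 1 1 0
0 1 1 1
1 1 0 0
1 1 0 1

After press 5 at (1,0):
0 1 0 0
1 0 1 0
1 1 1 1
1 1 0 0
1 1 0 1

After press 6 at (4,1):
0 1 0 0
1 0 1 0
1 1 1 1
1 0 0 0
0 0 1 1

After press 7 at (0,2):
0 0 1 1
1 0 0 0
1 1 1 1
1 0 0 0
0 0 1 1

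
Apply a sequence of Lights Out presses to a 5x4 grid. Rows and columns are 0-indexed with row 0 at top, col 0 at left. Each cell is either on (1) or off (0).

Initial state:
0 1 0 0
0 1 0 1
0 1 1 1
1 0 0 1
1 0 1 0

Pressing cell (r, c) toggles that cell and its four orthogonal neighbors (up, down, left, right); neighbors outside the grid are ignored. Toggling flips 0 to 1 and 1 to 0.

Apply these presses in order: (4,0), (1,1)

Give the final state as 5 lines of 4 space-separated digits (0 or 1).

After press 1 at (4,0):
0 1 0 0
0 1 0 1
0 1 1 1
0 0 0 1
0 1 1 0

After press 2 at (1,1):
0 0 0 0
1 0 1 1
0 0 1 1
0 0 0 1
0 1 1 0

Answer: 0 0 0 0
1 0 1 1
0 0 1 1
0 0 0 1
0 1 1 0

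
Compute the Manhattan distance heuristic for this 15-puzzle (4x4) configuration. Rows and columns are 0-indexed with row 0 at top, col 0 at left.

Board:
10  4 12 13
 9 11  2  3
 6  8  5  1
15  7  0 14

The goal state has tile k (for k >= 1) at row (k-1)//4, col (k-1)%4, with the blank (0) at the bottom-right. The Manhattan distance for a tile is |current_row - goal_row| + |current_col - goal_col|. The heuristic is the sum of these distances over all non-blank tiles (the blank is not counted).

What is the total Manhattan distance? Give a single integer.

Tile 10: (0,0)->(2,1) = 3
Tile 4: (0,1)->(0,3) = 2
Tile 12: (0,2)->(2,3) = 3
Tile 13: (0,3)->(3,0) = 6
Tile 9: (1,0)->(2,0) = 1
Tile 11: (1,1)->(2,2) = 2
Tile 2: (1,2)->(0,1) = 2
Tile 3: (1,3)->(0,2) = 2
Tile 6: (2,0)->(1,1) = 2
Tile 8: (2,1)->(1,3) = 3
Tile 5: (2,2)->(1,0) = 3
Tile 1: (2,3)->(0,0) = 5
Tile 15: (3,0)->(3,2) = 2
Tile 7: (3,1)->(1,2) = 3
Tile 14: (3,3)->(3,1) = 2
Sum: 3 + 2 + 3 + 6 + 1 + 2 + 2 + 2 + 2 + 3 + 3 + 5 + 2 + 3 + 2 = 41

Answer: 41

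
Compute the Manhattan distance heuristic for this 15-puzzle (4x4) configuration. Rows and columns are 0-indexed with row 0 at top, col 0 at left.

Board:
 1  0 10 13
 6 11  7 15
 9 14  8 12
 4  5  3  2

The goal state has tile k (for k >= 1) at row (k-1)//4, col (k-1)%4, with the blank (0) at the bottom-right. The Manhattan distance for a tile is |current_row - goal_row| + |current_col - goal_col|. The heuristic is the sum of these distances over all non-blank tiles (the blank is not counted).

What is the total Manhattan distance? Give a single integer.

Tile 1: (0,0)->(0,0) = 0
Tile 10: (0,2)->(2,1) = 3
Tile 13: (0,3)->(3,0) = 6
Tile 6: (1,0)->(1,1) = 1
Tile 11: (1,1)->(2,2) = 2
Tile 7: (1,2)->(1,2) = 0
Tile 15: (1,3)->(3,2) = 3
Tile 9: (2,0)->(2,0) = 0
Tile 14: (2,1)->(3,1) = 1
Tile 8: (2,2)->(1,3) = 2
Tile 12: (2,3)->(2,3) = 0
Tile 4: (3,0)->(0,3) = 6
Tile 5: (3,1)->(1,0) = 3
Tile 3: (3,2)->(0,2) = 3
Tile 2: (3,3)->(0,1) = 5
Sum: 0 + 3 + 6 + 1 + 2 + 0 + 3 + 0 + 1 + 2 + 0 + 6 + 3 + 3 + 5 = 35

Answer: 35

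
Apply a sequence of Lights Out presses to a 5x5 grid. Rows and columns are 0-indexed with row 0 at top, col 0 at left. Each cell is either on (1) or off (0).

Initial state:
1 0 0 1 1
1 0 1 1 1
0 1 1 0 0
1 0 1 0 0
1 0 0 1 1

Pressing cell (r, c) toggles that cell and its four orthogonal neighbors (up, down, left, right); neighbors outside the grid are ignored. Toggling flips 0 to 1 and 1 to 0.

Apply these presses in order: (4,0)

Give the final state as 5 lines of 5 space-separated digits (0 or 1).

Answer: 1 0 0 1 1
1 0 1 1 1
0 1 1 0 0
0 0 1 0 0
0 1 0 1 1

Derivation:
After press 1 at (4,0):
1 0 0 1 1
1 0 1 1 1
0 1 1 0 0
0 0 1 0 0
0 1 0 1 1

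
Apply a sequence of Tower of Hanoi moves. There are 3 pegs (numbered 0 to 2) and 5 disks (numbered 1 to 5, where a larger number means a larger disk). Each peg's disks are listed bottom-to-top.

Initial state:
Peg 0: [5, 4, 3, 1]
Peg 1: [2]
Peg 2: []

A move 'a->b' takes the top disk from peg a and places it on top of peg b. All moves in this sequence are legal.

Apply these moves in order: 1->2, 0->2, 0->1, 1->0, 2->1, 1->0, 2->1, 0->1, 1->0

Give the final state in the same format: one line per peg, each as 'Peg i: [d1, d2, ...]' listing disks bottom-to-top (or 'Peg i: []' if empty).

After move 1 (1->2):
Peg 0: [5, 4, 3, 1]
Peg 1: []
Peg 2: [2]

After move 2 (0->2):
Peg 0: [5, 4, 3]
Peg 1: []
Peg 2: [2, 1]

After move 3 (0->1):
Peg 0: [5, 4]
Peg 1: [3]
Peg 2: [2, 1]

After move 4 (1->0):
Peg 0: [5, 4, 3]
Peg 1: []
Peg 2: [2, 1]

After move 5 (2->1):
Peg 0: [5, 4, 3]
Peg 1: [1]
Peg 2: [2]

After move 6 (1->0):
Peg 0: [5, 4, 3, 1]
Peg 1: []
Peg 2: [2]

After move 7 (2->1):
Peg 0: [5, 4, 3, 1]
Peg 1: [2]
Peg 2: []

After move 8 (0->1):
Peg 0: [5, 4, 3]
Peg 1: [2, 1]
Peg 2: []

After move 9 (1->0):
Peg 0: [5, 4, 3, 1]
Peg 1: [2]
Peg 2: []

Answer: Peg 0: [5, 4, 3, 1]
Peg 1: [2]
Peg 2: []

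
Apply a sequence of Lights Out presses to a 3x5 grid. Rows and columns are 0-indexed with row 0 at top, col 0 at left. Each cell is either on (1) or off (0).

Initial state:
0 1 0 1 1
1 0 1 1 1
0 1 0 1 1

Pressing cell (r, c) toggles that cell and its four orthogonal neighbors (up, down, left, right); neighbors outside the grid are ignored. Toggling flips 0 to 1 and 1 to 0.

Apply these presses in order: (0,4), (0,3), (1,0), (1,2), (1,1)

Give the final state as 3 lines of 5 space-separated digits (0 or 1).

Answer: 1 0 0 1 1
1 1 1 1 0
1 0 1 1 1

Derivation:
After press 1 at (0,4):
0 1 0 0 0
1 0 1 1 0
0 1 0 1 1

After press 2 at (0,3):
0 1 1 1 1
1 0 1 0 0
0 1 0 1 1

After press 3 at (1,0):
1 1 1 1 1
0 1 1 0 0
1 1 0 1 1

After press 4 at (1,2):
1 1 0 1 1
0 0 0 1 0
1 1 1 1 1

After press 5 at (1,1):
1 0 0 1 1
1 1 1 1 0
1 0 1 1 1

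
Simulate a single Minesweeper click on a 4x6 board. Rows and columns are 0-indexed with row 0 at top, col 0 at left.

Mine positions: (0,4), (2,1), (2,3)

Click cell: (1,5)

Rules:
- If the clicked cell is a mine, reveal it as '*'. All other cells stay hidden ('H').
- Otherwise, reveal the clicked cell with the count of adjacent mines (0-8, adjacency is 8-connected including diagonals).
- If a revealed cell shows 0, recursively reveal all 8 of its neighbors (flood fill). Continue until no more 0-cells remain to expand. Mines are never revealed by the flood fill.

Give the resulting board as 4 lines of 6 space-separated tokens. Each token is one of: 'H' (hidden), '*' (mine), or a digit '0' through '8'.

H H H H H H
H H H H H 1
H H H H H H
H H H H H H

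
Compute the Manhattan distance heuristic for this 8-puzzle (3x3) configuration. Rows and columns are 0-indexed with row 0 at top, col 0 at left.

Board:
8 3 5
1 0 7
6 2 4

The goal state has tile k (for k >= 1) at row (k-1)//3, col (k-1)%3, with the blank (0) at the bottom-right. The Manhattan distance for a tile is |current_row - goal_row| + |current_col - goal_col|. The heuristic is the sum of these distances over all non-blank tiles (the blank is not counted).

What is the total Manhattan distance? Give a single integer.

Tile 8: at (0,0), goal (2,1), distance |0-2|+|0-1| = 3
Tile 3: at (0,1), goal (0,2), distance |0-0|+|1-2| = 1
Tile 5: at (0,2), goal (1,1), distance |0-1|+|2-1| = 2
Tile 1: at (1,0), goal (0,0), distance |1-0|+|0-0| = 1
Tile 7: at (1,2), goal (2,0), distance |1-2|+|2-0| = 3
Tile 6: at (2,0), goal (1,2), distance |2-1|+|0-2| = 3
Tile 2: at (2,1), goal (0,1), distance |2-0|+|1-1| = 2
Tile 4: at (2,2), goal (1,0), distance |2-1|+|2-0| = 3
Sum: 3 + 1 + 2 + 1 + 3 + 3 + 2 + 3 = 18

Answer: 18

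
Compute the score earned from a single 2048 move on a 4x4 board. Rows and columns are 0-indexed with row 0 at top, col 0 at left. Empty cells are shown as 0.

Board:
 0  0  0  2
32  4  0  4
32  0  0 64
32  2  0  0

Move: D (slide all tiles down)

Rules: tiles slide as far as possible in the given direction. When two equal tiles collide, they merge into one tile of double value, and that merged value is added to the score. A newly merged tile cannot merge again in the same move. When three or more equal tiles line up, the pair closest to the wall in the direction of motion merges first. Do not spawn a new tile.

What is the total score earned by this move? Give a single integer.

Slide down:
col 0: [0, 32, 32, 32] -> [0, 0, 32, 64]  score +64 (running 64)
col 1: [0, 4, 0, 2] -> [0, 0, 4, 2]  score +0 (running 64)
col 2: [0, 0, 0, 0] -> [0, 0, 0, 0]  score +0 (running 64)
col 3: [2, 4, 64, 0] -> [0, 2, 4, 64]  score +0 (running 64)
Board after move:
 0  0  0  0
 0  0  0  2
32  4  0  4
64  2  0 64

Answer: 64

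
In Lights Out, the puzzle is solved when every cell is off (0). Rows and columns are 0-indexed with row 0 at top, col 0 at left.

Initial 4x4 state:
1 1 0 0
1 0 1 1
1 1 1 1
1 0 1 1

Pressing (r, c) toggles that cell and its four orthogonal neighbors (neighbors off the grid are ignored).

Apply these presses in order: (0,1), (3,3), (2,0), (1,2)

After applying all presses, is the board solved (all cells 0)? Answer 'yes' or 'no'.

Answer: yes

Derivation:
After press 1 at (0,1):
0 0 1 0
1 1 1 1
1 1 1 1
1 0 1 1

After press 2 at (3,3):
0 0 1 0
1 1 1 1
1 1 1 0
1 0 0 0

After press 3 at (2,0):
0 0 1 0
0 1 1 1
0 0 1 0
0 0 0 0

After press 4 at (1,2):
0 0 0 0
0 0 0 0
0 0 0 0
0 0 0 0

Lights still on: 0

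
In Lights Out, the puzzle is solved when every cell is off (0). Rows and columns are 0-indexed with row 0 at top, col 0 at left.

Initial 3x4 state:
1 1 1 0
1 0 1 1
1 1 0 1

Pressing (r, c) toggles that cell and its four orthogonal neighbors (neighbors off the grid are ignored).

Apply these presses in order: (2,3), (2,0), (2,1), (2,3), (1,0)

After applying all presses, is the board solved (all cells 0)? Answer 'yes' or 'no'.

Answer: no

Derivation:
After press 1 at (2,3):
1 1 1 0
1 0 1 0
1 1 1 0

After press 2 at (2,0):
1 1 1 0
0 0 1 0
0 0 1 0

After press 3 at (2,1):
1 1 1 0
0 1 1 0
1 1 0 0

After press 4 at (2,3):
1 1 1 0
0 1 1 1
1 1 1 1

After press 5 at (1,0):
0 1 1 0
1 0 1 1
0 1 1 1

Lights still on: 8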